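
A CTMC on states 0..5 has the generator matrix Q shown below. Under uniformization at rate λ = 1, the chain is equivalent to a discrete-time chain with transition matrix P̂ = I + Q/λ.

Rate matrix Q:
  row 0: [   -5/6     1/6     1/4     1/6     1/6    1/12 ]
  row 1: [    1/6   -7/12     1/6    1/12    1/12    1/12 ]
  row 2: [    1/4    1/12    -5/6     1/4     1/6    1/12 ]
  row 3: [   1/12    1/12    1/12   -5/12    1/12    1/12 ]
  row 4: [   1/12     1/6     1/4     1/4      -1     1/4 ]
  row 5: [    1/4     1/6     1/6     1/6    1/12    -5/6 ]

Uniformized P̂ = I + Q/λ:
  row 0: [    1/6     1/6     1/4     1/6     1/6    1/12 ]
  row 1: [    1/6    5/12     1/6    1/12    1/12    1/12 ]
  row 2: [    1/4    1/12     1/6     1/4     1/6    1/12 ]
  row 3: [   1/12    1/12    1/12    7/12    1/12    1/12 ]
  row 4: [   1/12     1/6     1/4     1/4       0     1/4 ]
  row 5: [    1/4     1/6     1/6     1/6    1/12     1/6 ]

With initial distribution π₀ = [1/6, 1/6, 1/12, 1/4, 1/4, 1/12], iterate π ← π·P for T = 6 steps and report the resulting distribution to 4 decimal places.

t=0: π = [0.1667, 0.1667, 0.0833, 0.2500, 0.2500, 0.0833]
t=1: π = [0.1389, 0.1806, 0.1806, 0.2847, 0.0833, 0.1319]
t=2: π = [0.1620, 0.1730, 0.1615, 0.2922, 0.1030, 0.1082]
t=3: π = [0.1562, 0.1721, 0.1644, 0.2961, 0.1017, 0.1095]
t=4: π = [0.1563, 0.1713, 0.1635, 0.2979, 0.1016, 0.1094]
t=5: π = [0.1561, 0.1711, 0.1633, 0.2986, 0.1015, 0.1094]
t=6: π = [0.1561, 0.1709, 0.1633, 0.2989, 0.1015, 0.1094]

π = [0.1561, 0.1709, 0.1633, 0.2989, 0.1015, 0.1094]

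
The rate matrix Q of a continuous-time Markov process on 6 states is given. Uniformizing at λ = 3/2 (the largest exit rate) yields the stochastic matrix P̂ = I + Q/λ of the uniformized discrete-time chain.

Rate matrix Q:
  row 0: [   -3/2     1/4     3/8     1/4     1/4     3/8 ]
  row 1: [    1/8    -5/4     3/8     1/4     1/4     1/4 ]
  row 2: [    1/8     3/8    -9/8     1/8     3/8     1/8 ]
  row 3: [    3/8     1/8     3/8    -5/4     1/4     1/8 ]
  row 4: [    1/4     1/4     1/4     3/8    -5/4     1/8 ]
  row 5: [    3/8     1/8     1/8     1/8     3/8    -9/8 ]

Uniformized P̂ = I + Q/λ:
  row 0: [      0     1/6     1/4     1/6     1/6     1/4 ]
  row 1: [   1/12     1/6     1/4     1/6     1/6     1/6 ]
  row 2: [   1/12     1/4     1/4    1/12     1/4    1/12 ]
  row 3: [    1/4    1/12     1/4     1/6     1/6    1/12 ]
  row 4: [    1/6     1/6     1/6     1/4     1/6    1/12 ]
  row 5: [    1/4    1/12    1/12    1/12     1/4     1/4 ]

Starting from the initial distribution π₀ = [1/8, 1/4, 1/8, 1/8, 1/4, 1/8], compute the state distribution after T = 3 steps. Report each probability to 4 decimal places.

t=0: π = [0.1250, 0.2500, 0.1250, 0.1250, 0.2500, 0.1250]
t=1: π = [0.1354, 0.1563, 0.2083, 0.1667, 0.1875, 0.1458]
t=2: π = [0.1398, 0.1580, 0.2101, 0.1528, 0.1962, 0.1432]
t=3: π = [0.1374, 0.1595, 0.2098, 0.1536, 0.1961, 0.1437]

π = [0.1374, 0.1595, 0.2098, 0.1536, 0.1961, 0.1437]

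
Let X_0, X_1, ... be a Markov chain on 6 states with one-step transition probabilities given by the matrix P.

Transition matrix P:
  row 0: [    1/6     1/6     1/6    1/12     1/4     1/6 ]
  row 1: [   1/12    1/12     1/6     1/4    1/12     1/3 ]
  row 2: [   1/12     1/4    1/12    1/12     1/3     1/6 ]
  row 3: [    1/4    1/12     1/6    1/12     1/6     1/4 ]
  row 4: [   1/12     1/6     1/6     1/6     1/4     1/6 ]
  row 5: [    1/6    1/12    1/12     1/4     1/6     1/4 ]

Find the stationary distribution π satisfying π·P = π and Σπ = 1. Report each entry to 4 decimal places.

Balance equations π_j = Σ_i π_i·P[i][j]:
  π_0 = 1/6·π_0 + 1/12·π_1 + 1/12·π_2 + 1/4·π_3 + 1/12·π_4 + 1/6·π_5
  π_1 = 1/6·π_0 + 1/12·π_1 + 1/4·π_2 + 1/12·π_3 + 1/6·π_4 + 1/12·π_5
  π_2 = 1/6·π_0 + 1/6·π_1 + 1/12·π_2 + 1/6·π_3 + 1/6·π_4 + 1/12·π_5
  π_3 = 1/12·π_0 + 1/4·π_1 + 1/12·π_2 + 1/12·π_3 + 1/6·π_4 + 1/4·π_5
  π_4 = 1/4·π_0 + 1/12·π_1 + 1/3·π_2 + 1/6·π_3 + 1/4·π_4 + 1/6·π_5
  normalize: π_0 + π_1 + π_2 + π_3 + π_4 + π_5 = 1
Solving the linear system gives exactly π = [38350/273791, 36983/273791, 37469/273791, 43787/273791, 56717/273791, 60485/273791].

π = [0.1401, 0.1351, 0.1369, 0.1599, 0.2072, 0.2209]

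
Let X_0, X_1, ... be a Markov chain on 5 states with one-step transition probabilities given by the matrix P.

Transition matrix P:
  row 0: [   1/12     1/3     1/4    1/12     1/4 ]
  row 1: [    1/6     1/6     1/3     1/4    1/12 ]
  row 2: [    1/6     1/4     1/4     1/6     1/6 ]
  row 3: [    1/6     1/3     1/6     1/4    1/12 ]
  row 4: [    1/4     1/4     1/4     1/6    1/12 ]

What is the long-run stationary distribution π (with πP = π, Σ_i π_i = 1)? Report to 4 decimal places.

Balance equations π_j = Σ_i π_i·P[i][j]:
  π_0 = 1/12·π_0 + 1/6·π_1 + 1/6·π_2 + 1/6·π_3 + 1/4·π_4
  π_1 = 1/3·π_0 + 1/6·π_1 + 1/4·π_2 + 1/3·π_3 + 1/4·π_4
  π_2 = 1/4·π_0 + 1/3·π_1 + 1/4·π_2 + 1/6·π_3 + 1/4·π_4
  π_3 = 1/12·π_0 + 1/4·π_1 + 1/6·π_2 + 1/4·π_3 + 1/6·π_4
  normalize: π_0 + π_1 + π_2 + π_3 + π_4 = 1
Solving the linear system gives exactly π = [1956/11927, 6155/23854, 3049/11927, 4541/23854, 1574/11927].

π = [0.1640, 0.2580, 0.2556, 0.1904, 0.1320]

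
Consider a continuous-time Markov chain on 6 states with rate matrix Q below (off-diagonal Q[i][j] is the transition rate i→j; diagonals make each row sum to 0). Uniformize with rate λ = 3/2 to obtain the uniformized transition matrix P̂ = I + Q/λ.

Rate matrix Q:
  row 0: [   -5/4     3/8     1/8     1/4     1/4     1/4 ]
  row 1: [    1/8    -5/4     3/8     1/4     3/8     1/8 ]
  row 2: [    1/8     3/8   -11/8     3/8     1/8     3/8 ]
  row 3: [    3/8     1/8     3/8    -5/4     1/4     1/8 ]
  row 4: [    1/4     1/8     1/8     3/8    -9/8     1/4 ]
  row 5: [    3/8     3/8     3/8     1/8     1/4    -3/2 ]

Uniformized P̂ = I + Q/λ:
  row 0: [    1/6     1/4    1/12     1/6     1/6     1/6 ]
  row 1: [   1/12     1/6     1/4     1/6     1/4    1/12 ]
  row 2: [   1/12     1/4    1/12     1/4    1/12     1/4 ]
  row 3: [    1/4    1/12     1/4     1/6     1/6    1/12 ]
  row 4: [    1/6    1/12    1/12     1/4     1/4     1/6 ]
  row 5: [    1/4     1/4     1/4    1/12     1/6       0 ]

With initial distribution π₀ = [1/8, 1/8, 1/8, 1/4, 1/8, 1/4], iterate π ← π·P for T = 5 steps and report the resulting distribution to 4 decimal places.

t=0: π = [0.1250, 0.1250, 0.1250, 0.2500, 0.1250, 0.2500]
t=1: π = [0.1875, 0.1771, 0.1875, 0.1667, 0.1771, 0.1042]
t=2: π = [0.1589, 0.1780, 0.1580, 0.1884, 0.1806, 0.1363]
t=3: π = [0.1657, 0.1737, 0.1671, 0.1835, 0.1834, 0.1266]
t=4: π = [0.1641, 0.1744, 0.1640, 0.1853, 0.1825, 0.1297]
t=5: π = [0.1647, 0.1742, 0.1649, 0.1847, 0.1827, 0.1287]

π = [0.1647, 0.1742, 0.1649, 0.1847, 0.1827, 0.1287]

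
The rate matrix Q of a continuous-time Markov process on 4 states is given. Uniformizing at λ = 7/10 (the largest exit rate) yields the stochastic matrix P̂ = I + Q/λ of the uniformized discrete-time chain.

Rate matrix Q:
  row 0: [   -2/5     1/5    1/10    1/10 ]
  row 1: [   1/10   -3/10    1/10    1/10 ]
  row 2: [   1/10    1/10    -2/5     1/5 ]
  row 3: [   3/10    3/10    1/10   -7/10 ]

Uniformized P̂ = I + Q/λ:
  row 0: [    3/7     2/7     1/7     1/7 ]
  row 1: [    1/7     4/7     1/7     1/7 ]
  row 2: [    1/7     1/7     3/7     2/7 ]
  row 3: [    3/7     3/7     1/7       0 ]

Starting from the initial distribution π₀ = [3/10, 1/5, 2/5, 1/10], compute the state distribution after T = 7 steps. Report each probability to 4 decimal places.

t=0: π = [0.3000, 0.2000, 0.4000, 0.1000]
t=1: π = [0.2571, 0.3000, 0.2571, 0.1857]
t=2: π = [0.2694, 0.3612, 0.2163, 0.1531]
t=3: π = [0.2636, 0.3799, 0.2047, 0.1519]
t=4: π = [0.2616, 0.3867, 0.2013, 0.1504]
t=5: π = [0.2606, 0.3889, 0.2004, 0.1501]
t=6: π = [0.2602, 0.3897, 0.2001, 0.1500]
t=7: π = [0.2601, 0.3899, 0.2000, 0.1500]

π = [0.2601, 0.3899, 0.2000, 0.1500]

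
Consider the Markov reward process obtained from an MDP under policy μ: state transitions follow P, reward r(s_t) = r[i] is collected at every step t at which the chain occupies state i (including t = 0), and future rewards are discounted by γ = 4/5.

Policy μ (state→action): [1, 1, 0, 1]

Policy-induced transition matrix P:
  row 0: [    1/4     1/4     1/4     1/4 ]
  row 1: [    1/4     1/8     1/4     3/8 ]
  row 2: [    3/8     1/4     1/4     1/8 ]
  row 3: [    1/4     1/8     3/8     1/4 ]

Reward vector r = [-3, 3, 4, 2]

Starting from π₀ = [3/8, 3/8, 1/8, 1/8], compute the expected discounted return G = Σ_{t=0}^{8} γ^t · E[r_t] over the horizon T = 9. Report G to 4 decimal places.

G = 5.2356

t=0: π = [0.3750, 0.3750, 0.1250, 0.1250], E[r] = 0.7500, γ^t·E[r] = 0.750000, running G = 0.750000
t=1: π = [0.2656, 0.1875, 0.2656, 0.2813], E[r] = 1.3906, γ^t·E[r] = 1.112500, running G = 1.862500
t=2: π = [0.2832, 0.1914, 0.2852, 0.2402], E[r] = 1.3457, γ^t·E[r] = 0.861250, running G = 2.723750
t=3: π = [0.2856, 0.1960, 0.2800, 0.2383], E[r] = 1.3279, γ^t·E[r] = 0.679875, running G = 3.403625
t=4: π = [0.2850, 0.1957, 0.2798, 0.2395], E[r] = 1.3303, γ^t·E[r] = 0.544875, running G = 3.948500
t=5: π = [0.2850, 0.1956, 0.2799, 0.2395], E[r] = 1.3306, γ^t·E[r] = 0.436014, running G = 4.384514
t=6: π = [0.2850, 0.1956, 0.2799, 0.2395], E[r] = 1.3305, γ^t·E[r] = 0.348789, running G = 4.733303
t=7: π = [0.2850, 0.1956, 0.2799, 0.2395], E[r] = 1.3305, γ^t·E[r] = 0.279030, running G = 5.012333
t=8: π = [0.2850, 0.1956, 0.2799, 0.2395], E[r] = 1.3305, γ^t·E[r] = 0.223225, running G = 5.235558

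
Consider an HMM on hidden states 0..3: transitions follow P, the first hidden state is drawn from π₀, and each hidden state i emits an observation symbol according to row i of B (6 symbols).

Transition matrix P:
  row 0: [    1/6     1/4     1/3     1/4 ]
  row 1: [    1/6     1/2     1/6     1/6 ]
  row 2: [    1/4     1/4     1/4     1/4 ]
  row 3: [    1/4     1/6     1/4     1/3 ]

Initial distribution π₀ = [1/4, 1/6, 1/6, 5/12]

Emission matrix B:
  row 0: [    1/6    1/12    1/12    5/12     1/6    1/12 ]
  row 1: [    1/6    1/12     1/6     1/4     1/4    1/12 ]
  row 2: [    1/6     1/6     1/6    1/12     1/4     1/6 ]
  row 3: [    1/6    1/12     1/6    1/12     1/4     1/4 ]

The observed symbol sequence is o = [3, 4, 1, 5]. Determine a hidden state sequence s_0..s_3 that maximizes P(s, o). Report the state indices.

path = [0, 2, 2, 3]

t=0: δ = [1.042e-01, 4.167e-02, 1.389e-02, 3.472e-02]  (obs o_0=3)
t=1: δ = [2.894e-03, 6.510e-03, 8.681e-03, 6.510e-03]  ψ = [0, 0, 0, 0]  (obs o_1=4)
t=2: δ = [1.808e-04, 2.713e-04, 3.617e-04, 1.808e-04]  ψ = [2, 1, 2, 2]  (obs o_2=1)
t=3: δ = [7.535e-06, 1.130e-05, 1.507e-05, 2.261e-05]  ψ = [2, 1, 2, 2]  (obs o_3=5)
backtrack: best end state = 3; path = [0, 2, 2, 3]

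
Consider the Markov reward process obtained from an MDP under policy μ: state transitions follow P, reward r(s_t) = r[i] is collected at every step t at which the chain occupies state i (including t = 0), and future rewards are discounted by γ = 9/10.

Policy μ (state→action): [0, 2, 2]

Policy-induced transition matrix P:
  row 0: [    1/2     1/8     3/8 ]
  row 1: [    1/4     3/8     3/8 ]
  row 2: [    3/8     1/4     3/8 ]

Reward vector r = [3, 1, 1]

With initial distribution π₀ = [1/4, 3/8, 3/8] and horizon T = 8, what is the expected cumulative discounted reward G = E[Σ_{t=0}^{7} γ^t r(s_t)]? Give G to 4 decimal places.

G = 9.8278

t=0: π = [0.2500, 0.3750, 0.3750], E[r] = 1.5000, γ^t·E[r] = 1.500000, running G = 1.500000
t=1: π = [0.3594, 0.2656, 0.3750], E[r] = 1.7188, γ^t·E[r] = 1.546875, running G = 3.046875
t=2: π = [0.3867, 0.2383, 0.3750], E[r] = 1.7734, γ^t·E[r] = 1.436484, running G = 4.483359
t=3: π = [0.3936, 0.2314, 0.3750], E[r] = 1.7871, γ^t·E[r] = 1.302803, running G = 5.786162
t=4: π = [0.3953, 0.2297, 0.3750], E[r] = 1.7905, γ^t·E[r] = 1.174765, running G = 6.960927
t=5: π = [0.3957, 0.2293, 0.3750], E[r] = 1.7914, γ^t·E[r] = 1.057793, running G = 8.018720
t=6: π = [0.3958, 0.2292, 0.3750], E[r] = 1.7916, γ^t·E[r] = 0.952127, running G = 8.970847
t=7: π = [0.3958, 0.2292, 0.3750], E[r] = 1.7916, γ^t·E[r] = 0.856940, running G = 9.827788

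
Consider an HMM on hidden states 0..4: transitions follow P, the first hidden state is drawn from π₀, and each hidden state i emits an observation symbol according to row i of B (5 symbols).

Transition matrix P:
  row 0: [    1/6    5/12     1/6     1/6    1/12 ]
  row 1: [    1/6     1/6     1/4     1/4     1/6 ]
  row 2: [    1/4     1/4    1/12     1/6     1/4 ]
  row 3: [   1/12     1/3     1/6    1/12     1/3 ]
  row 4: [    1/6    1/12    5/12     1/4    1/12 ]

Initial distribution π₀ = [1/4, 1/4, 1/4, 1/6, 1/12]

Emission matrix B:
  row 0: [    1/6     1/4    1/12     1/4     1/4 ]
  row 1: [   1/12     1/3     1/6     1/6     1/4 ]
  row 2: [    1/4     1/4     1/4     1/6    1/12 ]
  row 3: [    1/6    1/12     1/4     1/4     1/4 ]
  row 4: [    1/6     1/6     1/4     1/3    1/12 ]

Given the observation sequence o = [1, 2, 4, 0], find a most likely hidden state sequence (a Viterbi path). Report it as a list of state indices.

t=0: δ = [6.250e-02, 8.333e-02, 6.250e-02, 1.389e-02, 1.389e-02]  (obs o_0=1)
t=1: δ = [1.302e-03, 4.340e-03, 5.208e-03, 5.208e-03, 3.906e-03]  ψ = [2, 0, 1, 1, 2]  (obs o_1=2)
t=2: δ = [3.255e-04, 4.340e-04, 1.356e-04, 2.713e-04, 1.447e-04]  ψ = [2, 3, 4, 1, 3]  (obs o_2=4)
t=3: δ = [1.206e-05, 1.130e-05, 2.713e-05, 1.808e-05, 1.507e-05]  ψ = [1, 0, 1, 1, 3]  (obs o_3=0)
backtrack: best end state = 2; path = [1, 3, 1, 2]

path = [1, 3, 1, 2]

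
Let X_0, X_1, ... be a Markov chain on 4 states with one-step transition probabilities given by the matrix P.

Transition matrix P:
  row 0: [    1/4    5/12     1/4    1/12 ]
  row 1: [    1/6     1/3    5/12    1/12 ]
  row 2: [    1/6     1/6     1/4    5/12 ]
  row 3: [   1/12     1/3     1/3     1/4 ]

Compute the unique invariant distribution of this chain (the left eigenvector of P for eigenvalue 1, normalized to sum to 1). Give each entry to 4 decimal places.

Balance equations π_j = Σ_i π_i·P[i][j]:
  π_0 = 1/4·π_0 + 1/6·π_1 + 1/6·π_2 + 1/12·π_3
  π_1 = 5/12·π_0 + 1/3·π_1 + 1/6·π_2 + 1/3·π_3
  π_2 = 1/4·π_0 + 5/12·π_1 + 1/4·π_2 + 1/3·π_3
  normalize: π_0 + π_1 + π_2 + π_3 = 1
Solving the linear system gives exactly π = [127/788, 463/1576, 501/1576, 179/788].

π = [0.1612, 0.2938, 0.3179, 0.2272]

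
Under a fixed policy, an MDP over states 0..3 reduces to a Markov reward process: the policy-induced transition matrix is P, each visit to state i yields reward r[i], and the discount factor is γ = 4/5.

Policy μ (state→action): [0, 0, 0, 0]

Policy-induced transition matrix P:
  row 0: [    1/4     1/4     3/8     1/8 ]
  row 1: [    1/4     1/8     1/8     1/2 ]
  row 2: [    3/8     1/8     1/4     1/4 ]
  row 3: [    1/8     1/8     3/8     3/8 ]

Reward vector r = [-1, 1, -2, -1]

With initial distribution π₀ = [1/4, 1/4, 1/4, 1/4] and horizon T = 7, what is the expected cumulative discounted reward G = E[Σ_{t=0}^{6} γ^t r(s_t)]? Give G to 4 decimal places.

t=0: π = [0.2500, 0.2500, 0.2500, 0.2500], E[r] = -0.7500, γ^t·E[r] = -0.750000, running G = -0.750000
t=1: π = [0.2500, 0.1563, 0.2813, 0.3125], E[r] = -0.9688, γ^t·E[r] = -0.775000, running G = -1.525000
t=2: π = [0.2461, 0.1563, 0.3008, 0.2969], E[r] = -0.9883, γ^t·E[r] = -0.632500, running G = -2.157500
t=3: π = [0.2505, 0.1558, 0.2983, 0.2954], E[r] = -0.9868, γ^t·E[r] = -0.505250, running G = -2.662750
t=4: π = [0.2504, 0.1563, 0.2988, 0.2946], E[r] = -0.9861, γ^t·E[r] = -0.403925, running G = -3.066675
t=5: π = [0.2505, 0.1563, 0.2986, 0.2946], E[r] = -0.9860, γ^t·E[r] = -0.323088, running G = -3.389763
t=6: π = [0.2505, 0.1563, 0.2986, 0.2946], E[r] = -0.9860, γ^t·E[r] = -0.258467, running G = -3.648229

G = -3.6482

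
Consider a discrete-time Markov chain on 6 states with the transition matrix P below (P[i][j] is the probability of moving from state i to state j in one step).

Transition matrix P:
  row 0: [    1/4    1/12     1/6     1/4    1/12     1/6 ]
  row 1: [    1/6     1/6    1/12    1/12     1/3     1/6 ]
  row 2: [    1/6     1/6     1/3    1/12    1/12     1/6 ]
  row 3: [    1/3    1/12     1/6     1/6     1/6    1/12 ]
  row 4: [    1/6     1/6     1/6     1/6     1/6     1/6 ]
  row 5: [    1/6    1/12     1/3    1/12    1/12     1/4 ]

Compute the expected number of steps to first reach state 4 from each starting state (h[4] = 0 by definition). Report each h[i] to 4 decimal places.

h = [8.0698, 5.9907, 7.9876, 7.4414, 0.0000, 8.1691]

First-step conditioning: h[4] = 0; for i ≠ 4, h[i] = 1 + Σ_k P[i][k]·h[k].
  h[0] = 1 + 1/4·h[0] + 1/12·h[1] + 1/6·h[2] + 1/4·h[3] + 1/6·h[5]
  h[1] = 1 + 1/6·h[0] + 1/6·h[1] + 1/12·h[2] + 1/12·h[3] + 1/6·h[5]
  h[2] = 1 + 1/6·h[0] + 1/6·h[1] + 1/3·h[2] + 1/12·h[3] + 1/6·h[5]
  h[3] = 1 + 1/3·h[0] + 1/12·h[1] + 1/6·h[2] + 1/6·h[3] + 1/12·h[5]
  h[5] = 1 + 1/6·h[0] + 1/12·h[1] + 1/3·h[2] + 1/12·h[3] + 1/4·h[5]
Solving the 5×5 linear system over states ≠ 4 gives exactly h = [10402/1289, 7722/1289, 10296/1289, 9592/1289, 0, 10530/1289] (h[4] = 0 is the target).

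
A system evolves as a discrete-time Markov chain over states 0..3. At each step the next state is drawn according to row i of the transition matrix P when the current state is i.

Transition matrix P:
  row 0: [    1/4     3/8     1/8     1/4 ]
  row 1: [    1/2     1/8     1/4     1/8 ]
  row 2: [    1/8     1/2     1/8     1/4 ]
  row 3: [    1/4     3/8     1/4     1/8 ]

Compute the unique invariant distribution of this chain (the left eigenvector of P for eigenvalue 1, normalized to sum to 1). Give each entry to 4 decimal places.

Balance equations π_j = Σ_i π_i·P[i][j]:
  π_0 = 1/4·π_0 + 1/2·π_1 + 1/8·π_2 + 1/4·π_3
  π_1 = 3/8·π_0 + 1/8·π_1 + 1/2·π_2 + 3/8·π_3
  π_2 = 1/8·π_0 + 1/4·π_1 + 1/8·π_2 + 1/4·π_3
  normalize: π_0 + π_1 + π_2 + π_3 = 1
Solving the linear system gives exactly π = [109/356, 227/712, 67/356, 133/712].

π = [0.3062, 0.3188, 0.1882, 0.1868]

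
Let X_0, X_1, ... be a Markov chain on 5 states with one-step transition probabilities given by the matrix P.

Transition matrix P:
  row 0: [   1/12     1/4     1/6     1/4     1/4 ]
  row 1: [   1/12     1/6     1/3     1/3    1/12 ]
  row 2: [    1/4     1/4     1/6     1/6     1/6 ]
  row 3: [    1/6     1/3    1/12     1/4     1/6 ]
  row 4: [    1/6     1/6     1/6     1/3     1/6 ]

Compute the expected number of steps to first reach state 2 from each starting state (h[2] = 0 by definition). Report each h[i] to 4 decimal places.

First-step conditioning: h[2] = 0; for i ≠ 2, h[i] = 1 + Σ_k P[i][k]·h[k].
  h[0] = 1 + 1/12·h[0] + 1/4·h[1] + 1/4·h[3] + 1/4·h[4]
  h[1] = 1 + 1/12·h[0] + 1/6·h[1] + 1/3·h[3] + 1/12·h[4]
  h[3] = 1 + 1/6·h[0] + 1/3·h[1] + 1/4·h[3] + 1/6·h[4]
  h[4] = 1 + 1/6·h[0] + 1/6·h[1] + 1/3·h[3] + 1/6·h[4]
Solving the 4×4 linear system over states ≠ 2 gives exactly h = [1203/220, 2553/550, 0, 1608/275, 6117/1100] (h[2] = 0 is the target).

h = [5.4682, 4.6418, 0.0000, 5.8473, 5.5609]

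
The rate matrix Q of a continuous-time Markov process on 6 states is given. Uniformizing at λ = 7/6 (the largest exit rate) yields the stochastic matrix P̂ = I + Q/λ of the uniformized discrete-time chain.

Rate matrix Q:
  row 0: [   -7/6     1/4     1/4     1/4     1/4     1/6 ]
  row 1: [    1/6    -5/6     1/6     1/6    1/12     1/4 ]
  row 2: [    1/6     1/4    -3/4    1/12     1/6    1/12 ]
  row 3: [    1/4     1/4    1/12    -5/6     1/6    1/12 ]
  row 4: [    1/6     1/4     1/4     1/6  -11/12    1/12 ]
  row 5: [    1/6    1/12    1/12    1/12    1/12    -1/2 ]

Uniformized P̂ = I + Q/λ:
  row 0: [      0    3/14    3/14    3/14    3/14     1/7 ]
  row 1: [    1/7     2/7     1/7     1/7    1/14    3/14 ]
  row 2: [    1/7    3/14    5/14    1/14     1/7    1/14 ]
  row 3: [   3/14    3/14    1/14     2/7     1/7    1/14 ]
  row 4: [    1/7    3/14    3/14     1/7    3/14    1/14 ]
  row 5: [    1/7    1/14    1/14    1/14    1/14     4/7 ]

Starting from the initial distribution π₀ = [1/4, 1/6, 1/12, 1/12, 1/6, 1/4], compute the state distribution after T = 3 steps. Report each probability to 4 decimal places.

t=0: π = [0.2500, 0.1667, 0.0833, 0.0833, 0.1667, 0.2500]
t=1: π = [0.1131, 0.1905, 0.1667, 0.1488, 0.1429, 0.2381]
t=2: π = [0.1373, 0.1939, 0.1692, 0.1433, 0.1305, 0.2258]
t=3: π = [0.1335, 0.1959, 0.1719, 0.1449, 0.1320, 0.2218]

π = [0.1335, 0.1959, 0.1719, 0.1449, 0.1320, 0.2218]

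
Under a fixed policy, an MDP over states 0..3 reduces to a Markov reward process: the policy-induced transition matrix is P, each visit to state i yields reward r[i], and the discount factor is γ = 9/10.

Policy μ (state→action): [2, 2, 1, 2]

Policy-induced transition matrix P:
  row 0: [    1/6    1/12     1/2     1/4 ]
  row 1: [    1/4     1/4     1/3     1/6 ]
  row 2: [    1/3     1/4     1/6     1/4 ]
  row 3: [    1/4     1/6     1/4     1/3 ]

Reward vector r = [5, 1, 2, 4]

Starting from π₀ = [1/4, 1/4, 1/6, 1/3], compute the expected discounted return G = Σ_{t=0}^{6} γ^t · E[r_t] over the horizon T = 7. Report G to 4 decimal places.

G = 16.1688

t=0: π = [0.2500, 0.2500, 0.1667, 0.3333], E[r] = 3.1667, γ^t·E[r] = 3.166667, running G = 3.166667
t=1: π = [0.2431, 0.1806, 0.3194, 0.2569], E[r] = 3.0625, γ^t·E[r] = 2.756250, running G = 5.922917
t=2: π = [0.2564, 0.1881, 0.2992, 0.2564], E[r] = 3.0938, γ^t·E[r] = 2.505938, running G = 8.428854
t=3: π = [0.2536, 0.1859, 0.3048, 0.2557], E[r] = 3.0862, γ^t·E[r] = 2.249824, running G = 10.678678
t=4: π = [0.2543, 0.1864, 0.3035, 0.2558], E[r] = 3.0880, γ^t·E[r] = 2.026047, running G = 12.704725
t=5: π = [0.2541, 0.1863, 0.3038, 0.2558], E[r] = 3.0876, γ^t·E[r] = 1.823175, running G = 14.527900
t=6: π = [0.2541, 0.1863, 0.3037, 0.2558], E[r] = 3.0877, γ^t·E[r] = 1.640916, running G = 16.168816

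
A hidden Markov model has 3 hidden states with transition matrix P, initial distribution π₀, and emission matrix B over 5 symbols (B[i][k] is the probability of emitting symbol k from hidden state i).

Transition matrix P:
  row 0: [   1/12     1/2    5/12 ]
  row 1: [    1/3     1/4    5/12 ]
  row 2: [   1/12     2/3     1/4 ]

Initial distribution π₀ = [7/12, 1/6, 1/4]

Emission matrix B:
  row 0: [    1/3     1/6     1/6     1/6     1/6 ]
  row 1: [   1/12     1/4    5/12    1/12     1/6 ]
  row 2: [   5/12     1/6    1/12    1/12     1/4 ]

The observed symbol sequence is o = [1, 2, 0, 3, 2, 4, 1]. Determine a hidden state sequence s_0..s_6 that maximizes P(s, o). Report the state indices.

path = [0, 1, 0, 2, 1, 2, 1]

t=0: δ = [9.722e-02, 4.167e-02, 4.167e-02]  (obs o_0=1)
t=1: δ = [2.315e-03, 2.025e-02, 3.376e-03]  ψ = [1, 0, 0]  (obs o_1=2)
t=2: δ = [2.251e-03, 4.220e-04, 3.516e-03]  ψ = [1, 1, 1]  (obs o_2=0)
t=3: δ = [4.884e-05, 1.954e-04, 7.814e-05]  ψ = [2, 2, 0]  (obs o_3=3)
t=4: δ = [1.085e-05, 2.171e-05, 6.783e-06]  ψ = [1, 2, 1]  (obs o_4=2)
t=5: δ = [1.206e-06, 9.044e-07, 2.261e-06]  ψ = [1, 0, 1]  (obs o_5=4)
t=6: δ = [5.025e-08, 3.768e-07, 9.421e-08]  ψ = [1, 2, 2]  (obs o_6=1)
backtrack: best end state = 1; path = [0, 1, 0, 2, 1, 2, 1]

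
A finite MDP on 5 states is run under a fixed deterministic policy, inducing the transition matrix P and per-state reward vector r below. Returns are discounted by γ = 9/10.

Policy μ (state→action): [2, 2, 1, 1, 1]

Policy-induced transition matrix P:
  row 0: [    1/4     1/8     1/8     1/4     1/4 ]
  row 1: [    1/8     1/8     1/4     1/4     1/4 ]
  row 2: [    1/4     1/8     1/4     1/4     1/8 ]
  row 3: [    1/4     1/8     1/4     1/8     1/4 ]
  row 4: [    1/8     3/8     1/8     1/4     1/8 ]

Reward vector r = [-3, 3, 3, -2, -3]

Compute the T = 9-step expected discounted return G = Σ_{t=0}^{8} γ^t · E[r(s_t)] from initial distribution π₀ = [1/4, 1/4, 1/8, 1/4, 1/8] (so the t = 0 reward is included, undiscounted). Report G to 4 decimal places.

G = -3.2920

t=0: π = [0.2500, 0.2500, 0.1250, 0.2500, 0.1250], E[r] = -0.5000, γ^t·E[r] = -0.500000, running G = -0.500000
t=1: π = [0.2031, 0.1563, 0.2031, 0.2188, 0.2188], E[r] = -0.6250, γ^t·E[r] = -0.562500, running G = -1.062500
t=2: π = [0.2031, 0.1797, 0.1973, 0.2227, 0.1973], E[r] = -0.5156, γ^t·E[r] = -0.417656, running G = -1.480156
t=3: π = [0.2029, 0.1743, 0.2000, 0.2222, 0.2007], E[r] = -0.5322, γ^t·E[r] = -0.387993, running G = -1.868149
t=4: π = [0.2031, 0.1752, 0.1996, 0.2222, 0.1999], E[r] = -0.5294, γ^t·E[r] = -0.347352, running G = -2.215501
t=5: π = [0.2031, 0.1750, 0.1996, 0.2222, 0.2001], E[r] = -0.5302, γ^t·E[r] = -0.313067, running G = -2.528568
t=6: π = [0.2031, 0.1750, 0.1996, 0.2222, 0.2000], E[r] = -0.5301, γ^t·E[r] = -0.281698, running G = -2.810266
t=7: π = [0.2031, 0.1750, 0.1996, 0.2222, 0.2000], E[r] = -0.5301, γ^t·E[r] = -0.253539, running G = -3.063805
t=8: π = [0.2031, 0.1750, 0.1996, 0.2222, 0.2000], E[r] = -0.5301, γ^t·E[r] = -0.228183, running G = -3.291988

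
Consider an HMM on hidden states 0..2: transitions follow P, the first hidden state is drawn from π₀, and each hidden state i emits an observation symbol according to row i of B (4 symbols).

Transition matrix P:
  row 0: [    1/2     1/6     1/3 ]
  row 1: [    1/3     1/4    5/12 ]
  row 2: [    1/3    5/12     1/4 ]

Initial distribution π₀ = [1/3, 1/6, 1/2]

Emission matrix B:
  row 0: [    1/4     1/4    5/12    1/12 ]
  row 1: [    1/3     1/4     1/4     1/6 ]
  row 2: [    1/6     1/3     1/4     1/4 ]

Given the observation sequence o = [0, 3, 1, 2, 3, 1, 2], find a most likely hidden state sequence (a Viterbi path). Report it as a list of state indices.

path = [0, 2, 0, 0, 2, 0, 0]

t=0: δ = [8.333e-02, 5.556e-02, 8.333e-02]  (obs o_0=0)
t=1: δ = [3.472e-03, 5.787e-03, 6.944e-03]  ψ = [0, 2, 0]  (obs o_1=3)
t=2: δ = [5.787e-04, 7.234e-04, 8.038e-04]  ψ = [2, 2, 1]  (obs o_2=1)
t=3: δ = [1.206e-04, 8.372e-05, 7.535e-05]  ψ = [0, 2, 1]  (obs o_3=2)
t=4: δ = [5.023e-06, 5.233e-06, 1.005e-05]  ψ = [0, 2, 0]  (obs o_4=3)
t=5: δ = [8.372e-07, 1.047e-06, 8.372e-07]  ψ = [2, 2, 2]  (obs o_5=1)
t=6: δ = [1.744e-07, 8.721e-08, 1.090e-07]  ψ = [0, 2, 1]  (obs o_6=2)
backtrack: best end state = 0; path = [0, 2, 0, 0, 2, 0, 0]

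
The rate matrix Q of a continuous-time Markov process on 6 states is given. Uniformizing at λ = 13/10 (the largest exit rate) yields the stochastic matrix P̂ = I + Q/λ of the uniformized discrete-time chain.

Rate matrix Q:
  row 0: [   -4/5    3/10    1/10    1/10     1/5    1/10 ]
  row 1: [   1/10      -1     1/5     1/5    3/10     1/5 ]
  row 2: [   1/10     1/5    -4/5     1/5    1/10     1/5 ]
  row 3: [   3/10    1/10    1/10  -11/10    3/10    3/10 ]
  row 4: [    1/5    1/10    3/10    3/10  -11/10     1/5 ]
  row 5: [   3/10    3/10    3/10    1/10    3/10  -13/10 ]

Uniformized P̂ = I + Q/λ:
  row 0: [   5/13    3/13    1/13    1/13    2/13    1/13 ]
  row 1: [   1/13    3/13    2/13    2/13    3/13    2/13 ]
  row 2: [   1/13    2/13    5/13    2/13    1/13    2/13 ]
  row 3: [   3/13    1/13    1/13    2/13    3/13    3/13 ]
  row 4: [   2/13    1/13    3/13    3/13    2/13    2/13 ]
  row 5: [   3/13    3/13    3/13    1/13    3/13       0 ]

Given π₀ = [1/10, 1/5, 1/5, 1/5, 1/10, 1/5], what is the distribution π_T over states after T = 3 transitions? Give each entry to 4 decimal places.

t=0: π = [0.1000, 0.2000, 0.2000, 0.2000, 0.1000, 0.2000]
t=1: π = [0.1769, 0.1692, 0.2000, 0.1385, 0.1846, 0.1308]
t=2: π = [0.1870, 0.1657, 0.2000, 0.1444, 0.1722, 0.1308]
t=3: π = [0.1900, 0.1667, 0.1978, 0.1426, 0.1724, 0.1305]

π = [0.1900, 0.1667, 0.1978, 0.1426, 0.1724, 0.1305]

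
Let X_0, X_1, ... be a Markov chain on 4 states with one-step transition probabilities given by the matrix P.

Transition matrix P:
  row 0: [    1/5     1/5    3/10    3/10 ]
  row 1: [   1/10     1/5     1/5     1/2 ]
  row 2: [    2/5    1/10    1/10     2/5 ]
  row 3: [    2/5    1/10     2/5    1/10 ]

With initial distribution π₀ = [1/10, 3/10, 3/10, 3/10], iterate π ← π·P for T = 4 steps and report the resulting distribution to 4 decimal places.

π = [0.2973, 0.1441, 0.2634, 0.2952]

t=0: π = [0.1000, 0.3000, 0.3000, 0.3000]
t=1: π = [0.2900, 0.1400, 0.2400, 0.3300]
t=2: π = [0.3000, 0.1430, 0.2710, 0.2860]
t=3: π = [0.2971, 0.1443, 0.2601, 0.2985]
t=4: π = [0.2973, 0.1441, 0.2634, 0.2952]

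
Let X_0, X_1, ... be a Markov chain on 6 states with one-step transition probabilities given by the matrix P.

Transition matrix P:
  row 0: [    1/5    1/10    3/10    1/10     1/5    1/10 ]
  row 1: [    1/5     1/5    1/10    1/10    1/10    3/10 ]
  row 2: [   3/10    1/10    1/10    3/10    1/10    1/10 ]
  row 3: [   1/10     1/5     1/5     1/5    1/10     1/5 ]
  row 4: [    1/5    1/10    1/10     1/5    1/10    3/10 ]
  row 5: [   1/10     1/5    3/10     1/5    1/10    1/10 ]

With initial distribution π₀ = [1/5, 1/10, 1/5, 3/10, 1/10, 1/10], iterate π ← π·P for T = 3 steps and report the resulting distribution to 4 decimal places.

π = [0.1830, 0.1510, 0.1898, 0.1855, 0.1183, 0.1724]

t=0: π = [0.2000, 0.1000, 0.2000, 0.3000, 0.1000, 0.1000]
t=1: π = [0.1800, 0.1500, 0.1900, 0.1900, 0.1200, 0.1700]
t=2: π = [0.1830, 0.1510, 0.1890, 0.1860, 0.1180, 0.1730]
t=3: π = [0.1830, 0.1510, 0.1898, 0.1855, 0.1183, 0.1724]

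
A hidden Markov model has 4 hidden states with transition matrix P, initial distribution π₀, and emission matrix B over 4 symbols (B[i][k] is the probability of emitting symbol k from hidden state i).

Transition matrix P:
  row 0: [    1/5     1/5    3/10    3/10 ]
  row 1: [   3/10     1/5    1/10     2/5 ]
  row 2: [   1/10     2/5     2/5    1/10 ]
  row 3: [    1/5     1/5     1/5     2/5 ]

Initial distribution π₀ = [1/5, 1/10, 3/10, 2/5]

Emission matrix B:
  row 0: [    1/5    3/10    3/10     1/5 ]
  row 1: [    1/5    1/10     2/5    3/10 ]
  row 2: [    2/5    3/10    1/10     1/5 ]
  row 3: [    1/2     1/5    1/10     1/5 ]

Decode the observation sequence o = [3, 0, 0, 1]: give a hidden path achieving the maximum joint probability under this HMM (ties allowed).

path = [3, 3, 3, 3]

t=0: δ = [4.000e-02, 3.000e-02, 6.000e-02, 8.000e-02]  (obs o_0=3)
t=1: δ = [3.200e-03, 4.800e-03, 9.600e-03, 1.600e-02]  ψ = [3, 2, 2, 3]  (obs o_1=0)
t=2: δ = [6.400e-04, 7.680e-04, 1.536e-03, 3.200e-03]  ψ = [3, 2, 2, 3]  (obs o_2=0)
t=3: δ = [1.920e-04, 6.400e-05, 1.920e-04, 2.560e-04]  ψ = [3, 3, 3, 3]  (obs o_3=1)
backtrack: best end state = 3; path = [3, 3, 3, 3]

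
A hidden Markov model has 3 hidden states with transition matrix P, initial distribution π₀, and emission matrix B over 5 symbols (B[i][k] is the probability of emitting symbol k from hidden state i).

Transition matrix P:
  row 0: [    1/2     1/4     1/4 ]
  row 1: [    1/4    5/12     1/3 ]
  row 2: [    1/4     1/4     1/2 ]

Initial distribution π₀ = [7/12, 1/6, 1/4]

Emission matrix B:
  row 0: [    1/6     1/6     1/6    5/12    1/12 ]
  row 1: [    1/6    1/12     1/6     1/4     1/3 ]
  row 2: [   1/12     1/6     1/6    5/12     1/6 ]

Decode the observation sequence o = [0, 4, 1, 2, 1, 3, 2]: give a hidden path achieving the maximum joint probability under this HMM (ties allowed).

path = [0, 1, 2, 2, 2, 2, 2]

t=0: δ = [9.722e-02, 2.778e-02, 2.083e-02]  (obs o_0=0)
t=1: δ = [4.051e-03, 8.102e-03, 4.051e-03]  ψ = [0, 0, 0]  (obs o_1=4)
t=2: δ = [3.376e-04, 2.813e-04, 4.501e-04]  ψ = [0, 1, 1]  (obs o_2=1)
t=3: δ = [2.813e-05, 1.954e-05, 3.751e-05]  ψ = [0, 1, 2]  (obs o_3=2)
t=4: δ = [2.344e-06, 7.814e-07, 3.126e-06]  ψ = [0, 2, 2]  (obs o_4=1)
t=5: δ = [4.884e-07, 1.954e-07, 6.512e-07]  ψ = [0, 2, 2]  (obs o_5=3)
t=6: δ = [4.070e-08, 2.713e-08, 5.427e-08]  ψ = [0, 2, 2]  (obs o_6=2)
backtrack: best end state = 2; path = [0, 1, 2, 2, 2, 2, 2]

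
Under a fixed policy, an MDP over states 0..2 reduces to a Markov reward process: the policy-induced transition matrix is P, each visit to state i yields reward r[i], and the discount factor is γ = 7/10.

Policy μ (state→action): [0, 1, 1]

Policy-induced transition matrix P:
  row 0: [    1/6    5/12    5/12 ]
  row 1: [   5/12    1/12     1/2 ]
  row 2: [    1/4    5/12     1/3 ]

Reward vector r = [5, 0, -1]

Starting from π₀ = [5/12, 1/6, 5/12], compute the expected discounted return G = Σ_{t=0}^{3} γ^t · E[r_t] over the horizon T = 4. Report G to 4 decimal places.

t=0: π = [0.4167, 0.1667, 0.4167], E[r] = 1.6667, γ^t·E[r] = 1.666667, running G = 1.666667
t=1: π = [0.2431, 0.3611, 0.3958], E[r] = 0.8194, γ^t·E[r] = 0.573611, running G = 2.240278
t=2: π = [0.2899, 0.2963, 0.4138], E[r] = 1.0359, γ^t·E[r] = 0.507581, running G = 2.747859
t=3: π = [0.2752, 0.3179, 0.4069], E[r] = 0.9692, γ^t·E[r] = 0.332447, running G = 3.080305

G = 3.0803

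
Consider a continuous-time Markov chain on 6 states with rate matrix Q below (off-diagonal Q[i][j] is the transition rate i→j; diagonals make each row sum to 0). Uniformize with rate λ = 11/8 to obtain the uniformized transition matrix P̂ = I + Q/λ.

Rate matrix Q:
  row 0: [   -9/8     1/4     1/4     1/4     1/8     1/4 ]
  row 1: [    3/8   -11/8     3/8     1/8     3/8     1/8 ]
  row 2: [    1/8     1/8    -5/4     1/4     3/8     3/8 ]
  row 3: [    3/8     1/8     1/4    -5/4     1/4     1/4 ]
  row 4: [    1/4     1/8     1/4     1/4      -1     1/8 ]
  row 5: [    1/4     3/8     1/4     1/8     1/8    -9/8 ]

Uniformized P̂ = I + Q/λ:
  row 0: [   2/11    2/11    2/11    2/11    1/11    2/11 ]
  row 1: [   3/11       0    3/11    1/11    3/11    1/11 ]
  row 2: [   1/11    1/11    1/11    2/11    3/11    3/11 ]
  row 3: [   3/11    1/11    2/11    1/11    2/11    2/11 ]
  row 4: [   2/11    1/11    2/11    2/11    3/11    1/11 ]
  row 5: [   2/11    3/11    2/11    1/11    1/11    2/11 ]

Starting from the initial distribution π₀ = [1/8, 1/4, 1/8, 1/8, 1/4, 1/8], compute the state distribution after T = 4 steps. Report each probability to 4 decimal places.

π = [0.1901, 0.1273, 0.1772, 0.1421, 0.1946, 0.1687]

t=0: π = [0.1250, 0.2500, 0.1250, 0.1250, 0.2500, 0.1250]
t=1: π = [0.2045, 0.1023, 0.1932, 0.1364, 0.2159, 0.1477]
t=2: π = [0.1860, 0.1271, 0.1736, 0.1467, 0.1963, 0.1705]
t=3: π = [0.1909, 0.1273, 0.1776, 0.1414, 0.1946, 0.1682]
t=4: π = [0.1901, 0.1273, 0.1772, 0.1421, 0.1946, 0.1687]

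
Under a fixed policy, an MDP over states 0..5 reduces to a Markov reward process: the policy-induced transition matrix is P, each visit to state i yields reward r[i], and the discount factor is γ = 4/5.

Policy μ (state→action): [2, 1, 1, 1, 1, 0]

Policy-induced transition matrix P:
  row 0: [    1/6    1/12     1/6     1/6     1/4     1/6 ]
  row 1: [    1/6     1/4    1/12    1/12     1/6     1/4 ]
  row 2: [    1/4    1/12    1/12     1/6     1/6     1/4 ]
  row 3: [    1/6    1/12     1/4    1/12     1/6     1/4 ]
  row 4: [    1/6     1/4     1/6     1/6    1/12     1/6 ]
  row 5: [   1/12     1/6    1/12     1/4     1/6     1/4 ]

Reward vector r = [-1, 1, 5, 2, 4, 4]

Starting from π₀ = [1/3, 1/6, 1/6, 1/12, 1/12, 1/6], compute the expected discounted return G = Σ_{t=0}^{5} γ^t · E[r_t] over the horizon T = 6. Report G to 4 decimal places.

t=0: π = [0.3333, 0.1667, 0.1667, 0.0833, 0.0833, 0.1667], E[r] = 1.8333, γ^t·E[r] = 1.833333, running G = 1.833333
t=1: π = [0.1667, 0.1389, 0.1319, 0.1597, 0.1875, 0.2153], E[r] = 2.5625, γ^t·E[r] = 2.050000, running G = 3.883333
t=2: π = [0.1597, 0.1557, 0.1395, 0.1597, 0.1649, 0.2205], E[r] = 2.5544, γ^t·E[r] = 1.634815, running G = 5.518148
t=3: π = [0.1599, 0.1551, 0.1370, 0.1588, 0.1662, 0.2229], E[r] = 2.5545, γ^t·E[r] = 1.307901, running G = 6.826049
t=4: π = [0.1595, 0.1555, 0.1370, 0.1591, 0.1661, 0.2228], E[r] = 2.5548, γ^t·E[r] = 1.046466, running G = 7.872515
t=5: π = [0.1595, 0.1555, 0.1370, 0.1590, 0.1661, 0.2229], E[r] = 2.5549, γ^t·E[r] = 0.837179, running G = 8.709694

G = 8.7097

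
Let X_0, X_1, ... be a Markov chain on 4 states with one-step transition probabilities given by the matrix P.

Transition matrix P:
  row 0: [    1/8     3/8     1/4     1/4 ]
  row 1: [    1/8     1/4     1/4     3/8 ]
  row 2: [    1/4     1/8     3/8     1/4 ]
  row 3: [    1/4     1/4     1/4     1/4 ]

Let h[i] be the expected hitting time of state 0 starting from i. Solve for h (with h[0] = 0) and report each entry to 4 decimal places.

First-step conditioning: h[0] = 0; for i ≠ 0, h[i] = 1 + Σ_k P[i][k]·h[k].
  h[1] = 1 + 1/4·h[1] + 1/4·h[2] + 3/8·h[3]
  h[2] = 1 + 1/8·h[1] + 3/8·h[2] + 1/4·h[3]
  h[3] = 1 + 1/4·h[1] + 1/4·h[2] + 1/4·h[3]
Solving the 3×3 linear system over states ≠ 0 gives exactly h = [0, 126/25, 22/5, 112/25] (h[0] = 0 is the target).

h = [0.0000, 5.0400, 4.4000, 4.4800]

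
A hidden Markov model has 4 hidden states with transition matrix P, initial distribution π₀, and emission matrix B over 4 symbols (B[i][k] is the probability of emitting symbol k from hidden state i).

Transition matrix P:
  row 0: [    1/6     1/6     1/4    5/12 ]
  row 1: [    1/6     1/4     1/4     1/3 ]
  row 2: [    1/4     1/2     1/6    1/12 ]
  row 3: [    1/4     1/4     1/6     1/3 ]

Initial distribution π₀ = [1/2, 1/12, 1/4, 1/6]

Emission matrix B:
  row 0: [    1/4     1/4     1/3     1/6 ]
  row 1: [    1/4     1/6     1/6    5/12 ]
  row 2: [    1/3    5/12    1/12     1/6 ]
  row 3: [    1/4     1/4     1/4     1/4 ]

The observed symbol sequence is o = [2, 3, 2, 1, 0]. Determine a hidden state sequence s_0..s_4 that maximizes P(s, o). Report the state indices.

t=0: δ = [1.667e-01, 1.389e-02, 2.083e-02, 4.167e-02]  (obs o_0=2)
t=1: δ = [4.630e-03, 1.157e-02, 6.944e-03, 1.736e-02]  ψ = [0, 0, 0, 0]  (obs o_1=3)
t=2: δ = [1.447e-03, 7.234e-04, 2.411e-04, 1.447e-03]  ψ = [3, 3, 1, 3]  (obs o_2=2)
t=3: δ = [9.042e-05, 6.028e-05, 1.507e-04, 1.507e-04]  ψ = [3, 3, 0, 0]  (obs o_3=1)
t=4: δ = [9.419e-06, 1.884e-05, 8.372e-06, 1.256e-05]  ψ = [2, 2, 2, 3]  (obs o_4=0)
backtrack: best end state = 1; path = [0, 3, 0, 2, 1]

path = [0, 3, 0, 2, 1]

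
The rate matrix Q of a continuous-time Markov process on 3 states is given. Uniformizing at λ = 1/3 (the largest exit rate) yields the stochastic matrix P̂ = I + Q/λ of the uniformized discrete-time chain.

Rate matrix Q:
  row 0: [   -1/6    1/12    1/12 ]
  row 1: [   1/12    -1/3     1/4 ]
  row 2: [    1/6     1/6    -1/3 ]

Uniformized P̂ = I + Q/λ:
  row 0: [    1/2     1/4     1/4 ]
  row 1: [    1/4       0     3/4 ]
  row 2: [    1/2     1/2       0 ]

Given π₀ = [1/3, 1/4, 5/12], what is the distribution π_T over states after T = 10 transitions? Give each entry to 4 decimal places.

t=0: π = [0.3333, 0.2500, 0.4167]
t=1: π = [0.4375, 0.2917, 0.2708]
t=2: π = [0.4271, 0.2448, 0.3281]
t=3: π = [0.4388, 0.2708, 0.2904]
t=4: π = [0.4323, 0.2549, 0.3128]
t=5: π = [0.4363, 0.2645, 0.2992]
t=6: π = [0.4339, 0.2587, 0.3074]
t=7: π = [0.4353, 0.2622, 0.3025]
t=8: π = [0.4345, 0.2601, 0.3055]
t=9: π = [0.4350, 0.2613, 0.3037]
t=10: π = [0.4347, 0.2606, 0.3048]

π = [0.4347, 0.2606, 0.3048]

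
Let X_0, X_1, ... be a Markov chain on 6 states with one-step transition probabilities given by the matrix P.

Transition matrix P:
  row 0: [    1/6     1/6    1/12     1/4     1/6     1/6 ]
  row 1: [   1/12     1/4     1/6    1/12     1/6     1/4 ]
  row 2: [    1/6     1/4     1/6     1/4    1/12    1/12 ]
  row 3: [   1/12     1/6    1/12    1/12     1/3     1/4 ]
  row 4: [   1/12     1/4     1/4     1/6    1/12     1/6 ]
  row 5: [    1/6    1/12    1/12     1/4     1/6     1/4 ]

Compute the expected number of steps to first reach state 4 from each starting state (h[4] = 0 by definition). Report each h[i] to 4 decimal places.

h = [5.2804, 5.4615, 5.7784, 4.5249, 0.0000, 5.2639]

First-step conditioning: h[4] = 0; for i ≠ 4, h[i] = 1 + Σ_k P[i][k]·h[k].
  h[0] = 1 + 1/6·h[0] + 1/6·h[1] + 1/12·h[2] + 1/4·h[3] + 1/6·h[5]
  h[1] = 1 + 1/12·h[0] + 1/4·h[1] + 1/6·h[2] + 1/12·h[3] + 1/4·h[5]
  h[2] = 1 + 1/6·h[0] + 1/4·h[1] + 1/6·h[2] + 1/4·h[3] + 1/12·h[5]
  h[3] = 1 + 1/12·h[0] + 1/6·h[1] + 1/12·h[2] + 1/12·h[3] + 1/4·h[5]
  h[5] = 1 + 1/6·h[0] + 1/12·h[1] + 1/12·h[2] + 1/4·h[3] + 1/4·h[5]
Solving the 5×5 linear system over states ≠ 4 gives exactly h = [223176/42265, 230832/42265, 244224/42265, 191244/42265, 0, 44496/8453] (h[4] = 0 is the target).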